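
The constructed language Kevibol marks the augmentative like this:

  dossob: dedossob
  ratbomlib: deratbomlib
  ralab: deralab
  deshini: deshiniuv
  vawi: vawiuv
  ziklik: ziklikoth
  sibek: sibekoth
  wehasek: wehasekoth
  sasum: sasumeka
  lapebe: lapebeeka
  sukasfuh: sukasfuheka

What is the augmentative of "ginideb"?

"ginideb" ends in -b. The stems ending in -b (dossob → dedossob, ratbomlib → deratbomlib, ralab → deralab) add the prefix de-.
The other patterns: stems ending in -i add -uv; stems ending in -k add -oth; stems ending in -e, -h or -m add -eka.
So ginideb → deginideb.

deginideb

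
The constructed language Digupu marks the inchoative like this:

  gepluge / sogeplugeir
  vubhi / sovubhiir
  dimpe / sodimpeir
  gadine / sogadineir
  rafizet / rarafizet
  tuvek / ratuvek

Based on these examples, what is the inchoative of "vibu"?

gepluge and rafizet both have last vowel 'e' yet inflect differently (sogeplugeir, rarafizet), so the last vowel is not what conditions the rule; whether the stem ends in a vowel or a consonant is.
"vibu" ends in a vowel. The stems ending in a vowel (gepluge → sogeplugeir, vubhi → sovubhiir, dimpe → sodimpeir) add so- … -ir around the stem.
So vibu → sovibuir.

sovibuir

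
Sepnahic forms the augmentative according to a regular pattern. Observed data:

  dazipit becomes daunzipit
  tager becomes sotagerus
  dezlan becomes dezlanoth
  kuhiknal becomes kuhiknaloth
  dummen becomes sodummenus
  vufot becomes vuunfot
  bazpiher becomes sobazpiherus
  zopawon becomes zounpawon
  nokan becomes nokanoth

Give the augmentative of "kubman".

kubmanoth

dezlan and dummen both end in -n yet inflect differently (dezlanoth, sodummenus), so the final letter is not what conditions the rule; the last vowel is.
"kubman" has last vowel 'a'. The stems whose last vowel is 'a' (dezlan → dezlanoth, nokan → nokanoth, kuhiknal → kuhiknaloth) add -oth.
The other patterns: stems whose last vowel is 'e' add so- … -us around the stem; stems whose last vowel is 'i' or 'o' insert -un- after the first vowel.
So kubman → kubmanoth.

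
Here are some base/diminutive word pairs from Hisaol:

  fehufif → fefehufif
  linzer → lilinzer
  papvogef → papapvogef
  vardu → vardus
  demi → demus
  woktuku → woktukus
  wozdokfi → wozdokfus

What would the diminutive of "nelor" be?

"nelor" ends in a consonant. The stems ending in a consonant (fehufif → fefehufif, linzer → lilinzer, papvogef → papapvogef) repeat the first consonant+vowel as a prefix.
So nelor → nenelor.

nenelor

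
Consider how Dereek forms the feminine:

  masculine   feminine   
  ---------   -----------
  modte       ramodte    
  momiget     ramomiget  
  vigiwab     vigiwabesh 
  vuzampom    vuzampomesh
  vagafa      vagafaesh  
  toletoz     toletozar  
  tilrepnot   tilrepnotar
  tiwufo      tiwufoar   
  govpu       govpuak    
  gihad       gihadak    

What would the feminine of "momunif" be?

ramomunif

momiget and tilrepnot both end in -t yet inflect differently (ramomiget, tilrepnotar), so the final letter is not what conditions the rule; the first letter is.
"momunif" begins with m-. The stems beginning with m- (modte → ramodte, momiget → ramomiget) add the prefix ra-.
The other patterns: stems beginning with v- add -esh; stems beginning with t- add -ar; stems beginning with g- add -ak.
So momunif → ramomunif.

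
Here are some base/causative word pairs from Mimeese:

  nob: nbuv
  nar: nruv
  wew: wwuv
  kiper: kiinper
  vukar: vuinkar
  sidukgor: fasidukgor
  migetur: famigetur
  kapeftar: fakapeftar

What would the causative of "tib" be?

tbuv

nar and kiper both end in -r yet inflect differently (nruv, kiinper), so the final letter is not what conditions the rule; the number of vowels is.
"tib" has 1 vowel. The stems with 1 vowel (nob → nbuv, nar → nruv, wew → wwuv) delete the last vowel and add -uv.
The other patterns: stems with 2 vowels insert -in- after the first vowel; stems with 3 vowels add the prefix fa-.
So tib → tbuv.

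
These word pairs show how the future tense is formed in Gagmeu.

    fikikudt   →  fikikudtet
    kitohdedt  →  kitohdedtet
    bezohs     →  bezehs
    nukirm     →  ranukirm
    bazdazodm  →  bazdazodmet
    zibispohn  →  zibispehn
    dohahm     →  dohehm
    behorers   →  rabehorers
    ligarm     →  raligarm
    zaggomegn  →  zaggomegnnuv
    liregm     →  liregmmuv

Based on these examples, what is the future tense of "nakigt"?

nakigttuv

"nakigt" has second-to-last letter 'g'. The stems whose second-to-last letter is 'g' (zaggomegn → zaggomegnnuv, liregm → liregmmuv) double the final consonant and add -uv.
The other patterns: stems whose second-to-last letter is 'd' add -et; stems whose second-to-last letter is 'r' add the prefix ra-; stems whose second-to-last letter is 'h' change the last vowel to 'e'.
So nakigt → nakigttuv.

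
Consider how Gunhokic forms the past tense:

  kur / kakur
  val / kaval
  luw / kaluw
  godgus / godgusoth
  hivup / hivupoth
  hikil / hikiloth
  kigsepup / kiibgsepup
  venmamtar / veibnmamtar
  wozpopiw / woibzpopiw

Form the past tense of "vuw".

"vuw" has 1 vowel. The stems with 1 vowel (kur → kakur, val → kaval, luw → kaluw) add the prefix ka-.
So vuw → kavuw.

kavuw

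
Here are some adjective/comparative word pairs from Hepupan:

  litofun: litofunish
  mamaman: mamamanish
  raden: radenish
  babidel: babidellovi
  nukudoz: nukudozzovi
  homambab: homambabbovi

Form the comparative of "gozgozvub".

gozgozvubbovi

raden and babidel both have last vowel 'e' yet inflect differently (radenish, babidellovi), so the last vowel is not what conditions the rule; the final letter is.
"gozgozvub" ends in -b. The one such stem in the data (homambab → homambabbovi) doubles the final consonant and adds -ovi (as do babidel, nukudoz), so the same rule applies.
So gozgozvub → gozgozvubbovi.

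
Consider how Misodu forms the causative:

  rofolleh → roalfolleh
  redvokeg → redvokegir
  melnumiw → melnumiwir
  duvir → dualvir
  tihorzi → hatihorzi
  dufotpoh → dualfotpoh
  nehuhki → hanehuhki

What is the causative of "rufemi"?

nehuhki and melnumiw both have last vowel 'i' yet inflect differently (hanehuhki, melnumiwir), so the last vowel is not what conditions the rule; the final letter is.
"rufemi" ends in -i. The stems ending in -i (nehuhki → hanehuhki, tihorzi → hatihorzi) add the prefix ha-.
So rufemi → harufemi.

harufemi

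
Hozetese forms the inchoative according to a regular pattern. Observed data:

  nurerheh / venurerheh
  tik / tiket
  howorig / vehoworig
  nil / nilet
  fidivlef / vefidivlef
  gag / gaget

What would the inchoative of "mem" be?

gag and howorig both end in -g yet inflect differently (gaget, vehoworig), so the final letter is not what conditions the rule; the number of vowels is.
"mem" has 1 vowel. The stems with 1 vowel (gag → gaget, tik → tiket, nil → nilet) add -et.
The other pattern: stems with 3 vowels add the prefix ve-.
So mem → memet.

memet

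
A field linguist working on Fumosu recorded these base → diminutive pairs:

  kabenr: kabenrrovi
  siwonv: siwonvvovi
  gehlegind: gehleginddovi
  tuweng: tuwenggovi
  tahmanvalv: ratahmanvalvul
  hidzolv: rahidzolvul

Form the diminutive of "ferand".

feranddovi

siwonv and tahmanvalv both end in -v yet inflect differently (siwonvvovi, ratahmanvalvul), so the final letter is not what conditions the rule; the second-to-last letter is.
"ferand" has second-to-last letter 'n'. The stems whose second-to-last letter is 'n' (kabenr → kabenrrovi, siwonv → siwonvvovi, gehlegind → gehleginddovi) double the final consonant and add -ovi.
So ferand → feranddovi.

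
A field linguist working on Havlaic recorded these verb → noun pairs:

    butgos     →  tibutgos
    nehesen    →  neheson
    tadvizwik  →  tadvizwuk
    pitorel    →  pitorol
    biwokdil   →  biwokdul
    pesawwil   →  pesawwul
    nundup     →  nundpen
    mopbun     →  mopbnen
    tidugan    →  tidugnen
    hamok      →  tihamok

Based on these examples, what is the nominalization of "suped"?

"suped" has last vowel 'e'. The stems whose last vowel is 'e' (pitorel → pitorol, nehesen → neheson) change the last vowel to 'o'.
The other patterns: stems whose last vowel is 'i' change the last vowel to 'u'; stems whose last vowel is 'a' or 'u' delete the last vowel and add -en; stems whose last vowel is 'o' add the prefix ti-.
So suped → supod.

supod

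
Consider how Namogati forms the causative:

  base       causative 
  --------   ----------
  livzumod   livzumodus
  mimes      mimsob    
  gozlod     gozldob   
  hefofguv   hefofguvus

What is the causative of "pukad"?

livzumod and gozlod both end in -d yet inflect differently (livzumodus, gozldob), so the final letter is not what conditions the rule; the number of vowels is.
"pukad" has 2 vowels. The stems with 2 vowels (mimes → mimsob, gozlod → gozldob) delete the last vowel and add -ob.
So pukad → pukdob.

pukdob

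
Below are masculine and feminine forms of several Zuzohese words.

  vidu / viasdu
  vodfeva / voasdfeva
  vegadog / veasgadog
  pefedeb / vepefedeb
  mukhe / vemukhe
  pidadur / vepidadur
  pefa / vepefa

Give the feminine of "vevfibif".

vodfeva and pefa both end in -a yet inflect differently (voasdfeva, vepefa), so the final letter is not what conditions the rule; the first letter is.
"vevfibif" begins with v-. The stems beginning with v- (vidu → viasdu, vodfeva → voasdfeva, vegadog → veasgadog) insert -as- after the first vowel.
So vevfibif → veasvfibif.

veasvfibif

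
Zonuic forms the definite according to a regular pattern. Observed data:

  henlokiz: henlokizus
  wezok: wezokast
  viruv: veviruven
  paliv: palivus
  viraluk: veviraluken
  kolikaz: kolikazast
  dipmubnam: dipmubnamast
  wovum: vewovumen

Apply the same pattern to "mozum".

vemozumen

paliv and viruv both end in -v yet inflect differently (palivus, veviruven), so the final letter is not what conditions the rule; the last vowel is.
"mozum" has last vowel 'u'. The stems whose last vowel is 'u' (viruv → veviruven, wovum → vewovumen, viraluk → veviraluken) add ve- … -en around the stem.
So mozum → vemozumen.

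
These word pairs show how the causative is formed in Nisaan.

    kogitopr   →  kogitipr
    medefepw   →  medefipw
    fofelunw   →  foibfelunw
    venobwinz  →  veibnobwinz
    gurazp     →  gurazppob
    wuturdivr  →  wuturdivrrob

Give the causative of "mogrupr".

medefepw and fofelunw both end in -w yet inflect differently (medefipw, foibfelunw), so the final letter is not what conditions the rule; the second-to-last letter is.
"mogrupr" has second-to-last letter 'p'. The stems whose second-to-last letter is 'p' (kogitopr → kogitipr, medefepw → medefipw) change the last vowel to 'i'.
The other patterns: stems whose second-to-last letter is 'n' insert -ib- after the first vowel; stems whose second-to-last letter is 'v' or 'z' double the final consonant and add -ob.
So mogrupr → mogripr.

mogripr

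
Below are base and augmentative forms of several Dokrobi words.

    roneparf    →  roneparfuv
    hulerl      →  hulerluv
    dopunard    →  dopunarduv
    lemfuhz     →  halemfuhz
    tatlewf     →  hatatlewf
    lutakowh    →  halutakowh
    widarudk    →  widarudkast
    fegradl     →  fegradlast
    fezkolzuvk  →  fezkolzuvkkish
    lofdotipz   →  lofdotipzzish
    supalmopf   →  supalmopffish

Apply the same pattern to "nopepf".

nopepffish

"nopepf" has second-to-last letter 'p'. The stems whose second-to-last letter is 'p' (lofdotipz → lofdotipzzish, supalmopf → supalmopffish) double the final consonant and add -ish.
So nopepf → nopepffish.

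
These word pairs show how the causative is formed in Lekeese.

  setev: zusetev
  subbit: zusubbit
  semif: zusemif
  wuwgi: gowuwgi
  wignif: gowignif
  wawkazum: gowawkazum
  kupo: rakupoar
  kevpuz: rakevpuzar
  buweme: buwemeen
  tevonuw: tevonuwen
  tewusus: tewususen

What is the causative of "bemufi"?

bemufien

semif and wignif both end in -f yet inflect differently (zusemif, gowignif), so the final letter is not what conditions the rule; the first letter is.
"bemufi" begins with b-. The one such stem in the data (buweme → buwemeen) adds -en, so the same rule applies.
The other patterns: stems beginning with s- add the prefix zu-; stems beginning with w- add the prefix go-; stems beginning with k- add ra- … -ar around the stem.
So bemufi → bemufien.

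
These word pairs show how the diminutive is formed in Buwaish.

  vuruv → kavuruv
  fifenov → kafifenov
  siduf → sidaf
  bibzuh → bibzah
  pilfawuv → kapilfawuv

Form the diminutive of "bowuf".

bowaf

vuruv and bibzuh both have last vowel 'u' yet inflect differently (kavuruv, bibzah), so the last vowel is not what conditions the rule; the final letter is.
"bowuf" ends in -f. The one such stem in the data (siduf → sidaf) changes the last vowel to 'a' (as does bibzuh), so the same rule applies.
The other pattern: stems ending in -v add the prefix ka-.
So bowuf → bowaf.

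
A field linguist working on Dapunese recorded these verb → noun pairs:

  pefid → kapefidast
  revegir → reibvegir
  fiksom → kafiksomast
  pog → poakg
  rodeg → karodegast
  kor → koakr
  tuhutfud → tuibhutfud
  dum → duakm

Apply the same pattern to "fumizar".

dum and fiksom both end in -m yet inflect differently (duakm, kafiksomast), so the final letter is not what conditions the rule; the number of vowels is.
"fumizar" has 3 vowels. The stems with 3 vowels (revegir → reibvegir, tuhutfud → tuibhutfud) insert -ib- after the first vowel.
So fumizar → fuibmizar.

fuibmizar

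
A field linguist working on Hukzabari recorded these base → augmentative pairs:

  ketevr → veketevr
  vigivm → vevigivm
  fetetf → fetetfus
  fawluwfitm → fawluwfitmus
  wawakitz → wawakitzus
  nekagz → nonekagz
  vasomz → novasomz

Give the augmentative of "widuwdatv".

vigivm and fawluwfitm both end in -m yet inflect differently (vevigivm, fawluwfitmus), so the final letter is not what conditions the rule; the second-to-last letter is.
"widuwdatv" has second-to-last letter 't'. The stems whose second-to-last letter is 't' (fetetf → fetetfus, fawluwfitm → fawluwfitmus, wawakitz → wawakitzus) add -us.
So widuwdatv → widuwdatvus.

widuwdatvus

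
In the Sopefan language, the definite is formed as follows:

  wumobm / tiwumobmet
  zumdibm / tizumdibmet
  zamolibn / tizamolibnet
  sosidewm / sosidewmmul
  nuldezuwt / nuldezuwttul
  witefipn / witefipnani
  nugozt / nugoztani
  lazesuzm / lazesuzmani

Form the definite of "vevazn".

wumobm and sosidewm both end in -m yet inflect differently (tiwumobmet, sosidewmmul), so the final letter is not what conditions the rule; the second-to-last letter is.
"vevazn" has second-to-last letter 'z'. The stems whose second-to-last letter is 'z' (nugozt → nugoztani, lazesuzm → lazesuzmani) add -ani.
So vevazn → vevaznani.

vevaznani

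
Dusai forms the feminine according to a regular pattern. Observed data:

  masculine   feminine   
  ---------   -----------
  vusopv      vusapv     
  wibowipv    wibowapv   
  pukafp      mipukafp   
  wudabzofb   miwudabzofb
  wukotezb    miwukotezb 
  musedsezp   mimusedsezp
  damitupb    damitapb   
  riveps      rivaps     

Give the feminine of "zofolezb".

mizofolezb

"zofolezb" has second-to-last letter 'z'. The stems whose second-to-last letter is 'z' (musedsezp → mimusedsezp, wukotezb → miwukotezb) add the prefix mi-.
The other pattern: stems whose second-to-last letter is 'p' change the last vowel to 'a'.
So zofolezb → mizofolezb.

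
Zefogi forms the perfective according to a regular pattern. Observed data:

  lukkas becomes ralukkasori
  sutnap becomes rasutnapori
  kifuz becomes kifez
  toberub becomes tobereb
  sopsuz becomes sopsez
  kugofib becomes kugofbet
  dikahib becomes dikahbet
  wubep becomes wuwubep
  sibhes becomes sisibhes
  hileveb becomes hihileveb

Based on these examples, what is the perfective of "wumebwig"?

wumebwget

"wumebwig" has last vowel 'i'. The stems whose last vowel is 'i' (kugofib → kugofbet, dikahib → dikahbet) delete the last vowel and add -et.
The other patterns: stems whose last vowel is 'a' add ra- … -ori around the stem; stems whose last vowel is 'u' change the last vowel to 'e'; stems whose last vowel is 'e' repeat the first consonant+vowel as a prefix.
So wumebwig → wumebwget.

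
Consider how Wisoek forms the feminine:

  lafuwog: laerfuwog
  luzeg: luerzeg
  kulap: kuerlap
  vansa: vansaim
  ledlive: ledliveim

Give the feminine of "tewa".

kulap and vansa both have last vowel 'a' yet inflect differently (kuerlap, vansaim), so the last vowel is not what conditions the rule; whether the stem ends in a vowel or a consonant is.
"tewa" ends in a vowel. The stems ending in a vowel (vansa → vansaim, ledlive → ledliveim) add -im.
So tewa → tewaim.

tewaim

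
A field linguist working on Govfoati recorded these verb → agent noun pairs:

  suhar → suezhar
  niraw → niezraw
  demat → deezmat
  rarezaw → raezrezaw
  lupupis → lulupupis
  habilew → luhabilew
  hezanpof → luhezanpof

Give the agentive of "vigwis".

luvigwis

niraw and habilew both end in -w yet inflect differently (niezraw, luhabilew), so the final letter is not what conditions the rule; the last vowel is.
"vigwis" has last vowel 'i'. The one such stem in the data (lupupis → lulupupis) adds the prefix lu-, so the same rule applies.
The other pattern: stems whose last vowel is 'a' insert -ez- after the first vowel.
So vigwis → luvigwis.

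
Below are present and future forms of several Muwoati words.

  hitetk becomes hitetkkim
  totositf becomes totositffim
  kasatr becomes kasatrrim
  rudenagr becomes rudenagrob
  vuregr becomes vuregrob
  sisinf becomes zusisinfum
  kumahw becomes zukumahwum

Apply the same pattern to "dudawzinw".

zududawzinwum

"dudawzinw" has second-to-last letter 'n'. The one such stem in the data (sisinf → zusisinfum) adds zu- … -um around the stem, so the same rule applies.
So dudawzinw → zududawzinwum.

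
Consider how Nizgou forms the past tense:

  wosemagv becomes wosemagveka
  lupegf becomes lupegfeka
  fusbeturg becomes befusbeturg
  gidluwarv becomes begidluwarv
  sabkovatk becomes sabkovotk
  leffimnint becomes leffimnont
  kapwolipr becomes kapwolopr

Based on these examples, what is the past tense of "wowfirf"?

"wowfirf" has second-to-last letter 'r'. The stems whose second-to-last letter is 'r' (fusbeturg → befusbeturg, gidluwarv → begidluwarv) add the prefix be-.
The other patterns: stems whose second-to-last letter is 'g' add -eka; stems whose second-to-last letter is 'n', 'p' or 't' change the last vowel to 'o'.
So wowfirf → bewowfirf.

bewowfirf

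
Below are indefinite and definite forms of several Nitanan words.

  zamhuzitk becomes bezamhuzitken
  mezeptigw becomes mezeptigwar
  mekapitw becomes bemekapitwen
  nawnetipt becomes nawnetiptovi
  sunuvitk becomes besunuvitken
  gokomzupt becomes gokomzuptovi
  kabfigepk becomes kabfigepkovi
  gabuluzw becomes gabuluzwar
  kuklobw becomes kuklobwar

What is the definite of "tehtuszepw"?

sunuvitk and kabfigepk both end in -k yet inflect differently (besunuvitken, kabfigepkovi), so the final letter is not what conditions the rule; the second-to-last letter is.
"tehtuszepw" has second-to-last letter 'p'. The stems whose second-to-last letter is 'p' (gokomzupt → gokomzuptovi, nawnetipt → nawnetiptovi, kabfigepk → kabfigepkovi) add -ovi.
The other patterns: stems whose second-to-last letter is 't' add be- … -en around the stem; stems whose second-to-last letter is 'b', 'g' or 'z' add -ar.
So tehtuszepw → tehtuszepwovi.

tehtuszepwovi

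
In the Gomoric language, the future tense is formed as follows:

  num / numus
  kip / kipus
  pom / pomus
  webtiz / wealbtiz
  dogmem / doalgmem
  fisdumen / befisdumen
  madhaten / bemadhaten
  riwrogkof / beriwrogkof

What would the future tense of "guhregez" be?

beguhregez

num and dogmem both end in -m yet inflect differently (numus, doalgmem), so the final letter is not what conditions the rule; the number of vowels is.
"guhregez" has 3 vowels. The stems with 3 vowels (fisdumen → befisdumen, madhaten → bemadhaten, riwrogkof → beriwrogkof) add the prefix be-.
So guhregez → beguhregez.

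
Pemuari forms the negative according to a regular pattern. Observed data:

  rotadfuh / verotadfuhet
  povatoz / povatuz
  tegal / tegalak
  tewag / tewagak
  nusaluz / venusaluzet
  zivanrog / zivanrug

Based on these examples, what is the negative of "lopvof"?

tewag and zivanrog both end in -g yet inflect differently (tewagak, zivanrug), so the final letter is not what conditions the rule; the last vowel is.
"lopvof" has last vowel 'o'. The stems whose last vowel is 'o' (zivanrog → zivanrug, povatoz → povatuz) change the last vowel to 'u'.
The other patterns: stems whose last vowel is 'a' add -ak; stems whose last vowel is 'u' add ve- … -et around the stem.
So lopvof → lopvuf.

lopvuf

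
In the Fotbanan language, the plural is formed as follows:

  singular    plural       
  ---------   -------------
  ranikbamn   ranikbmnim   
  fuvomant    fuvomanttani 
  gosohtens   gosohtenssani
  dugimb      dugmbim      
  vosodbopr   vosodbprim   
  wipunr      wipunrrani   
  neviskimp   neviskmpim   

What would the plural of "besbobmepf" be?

wipunr and vosodbopr both end in -r yet inflect differently (wipunrrani, vosodbprim), so the final letter is not what conditions the rule; the second-to-last letter is.
"besbobmepf" has second-to-last letter 'p'. The one such stem in the data (vosodbopr → vosodbprim) deletes the last vowel and adds -im (as do neviskimp, dugimb), so the same rule applies.
The other pattern: stems whose second-to-last letter is 'n' double the final consonant and add -ani.
So besbobmepf → besbobmpfim.

besbobmpfim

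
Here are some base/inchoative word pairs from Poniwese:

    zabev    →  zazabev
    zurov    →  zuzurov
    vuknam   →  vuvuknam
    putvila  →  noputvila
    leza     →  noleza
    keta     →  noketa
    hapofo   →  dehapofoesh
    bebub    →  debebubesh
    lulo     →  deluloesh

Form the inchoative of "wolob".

dewolobesh

vuknam and putvila both have last vowel 'a' yet inflect differently (vuvuknam, noputvila), so the last vowel is not what conditions the rule; the final letter is.
"wolob" ends in -b. The one such stem in the data (bebub → debebubesh) adds de- … -esh around the stem, so the same rule applies.
So wolob → dewolobesh.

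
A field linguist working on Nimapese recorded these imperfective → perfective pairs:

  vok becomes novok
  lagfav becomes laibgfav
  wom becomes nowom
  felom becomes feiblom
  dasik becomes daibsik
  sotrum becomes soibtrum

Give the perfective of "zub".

wom and sotrum both end in -m yet inflect differently (nowom, soibtrum), so the final letter is not what conditions the rule; the number of vowels is.
"zub" has 1 vowel. The stems with 1 vowel (vok → novok, wom → nowom) add the prefix no-.
The other pattern: stems with 2 vowels insert -ib- after the first vowel.
So zub → nozub.

nozub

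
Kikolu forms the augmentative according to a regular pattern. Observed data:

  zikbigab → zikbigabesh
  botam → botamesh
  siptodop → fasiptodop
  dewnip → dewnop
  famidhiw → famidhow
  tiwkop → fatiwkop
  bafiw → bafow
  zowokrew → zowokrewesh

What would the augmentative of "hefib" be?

famidhiw and zowokrew both end in -w yet inflect differently (famidhow, zowokrewesh), so the final letter is not what conditions the rule; the last vowel is.
"hefib" has last vowel 'i'. The stems whose last vowel is 'i' (famidhiw → famidhow, dewnip → dewnop, bafiw → bafow) change the last vowel to 'o'.
The other patterns: stems whose last vowel is 'a' or 'e' add -esh; stems whose last vowel is 'o' add the prefix fa-.
So hefib → hefob.

hefob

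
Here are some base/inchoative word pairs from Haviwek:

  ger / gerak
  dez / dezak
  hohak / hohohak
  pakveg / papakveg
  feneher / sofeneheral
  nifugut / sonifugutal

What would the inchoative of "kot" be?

"kot" has 1 vowel. The stems with 1 vowel (ger → gerak, dez → dezak) add -ak.
So kot → kotak.

kotak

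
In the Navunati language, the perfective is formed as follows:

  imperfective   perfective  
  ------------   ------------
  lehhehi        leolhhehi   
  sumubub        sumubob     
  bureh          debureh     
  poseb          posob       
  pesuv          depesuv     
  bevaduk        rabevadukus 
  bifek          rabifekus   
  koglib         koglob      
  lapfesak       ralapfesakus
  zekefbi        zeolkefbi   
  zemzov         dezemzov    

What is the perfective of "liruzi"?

"liruzi" ends in -i. The stems ending in -i (lehhehi → leolhhehi, zekefbi → zeolkefbi) insert -ol- after the first vowel.
The other patterns: stems ending in -b change the last vowel to 'o'; stems ending in -k add ra- … -us around the stem; stems ending in -h or -v add the prefix de-.
So liruzi → liolruzi.

liolruzi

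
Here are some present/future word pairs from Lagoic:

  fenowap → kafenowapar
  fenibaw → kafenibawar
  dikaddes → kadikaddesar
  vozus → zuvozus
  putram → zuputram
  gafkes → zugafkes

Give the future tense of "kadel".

zukadel

"kadel" has 2 vowels. The stems with 2 vowels (vozus → zuvozus, putram → zuputram, gafkes → zugafkes) add the prefix zu-.
The other pattern: stems with 3 vowels add ka- … -ar around the stem.
So kadel → zukadel.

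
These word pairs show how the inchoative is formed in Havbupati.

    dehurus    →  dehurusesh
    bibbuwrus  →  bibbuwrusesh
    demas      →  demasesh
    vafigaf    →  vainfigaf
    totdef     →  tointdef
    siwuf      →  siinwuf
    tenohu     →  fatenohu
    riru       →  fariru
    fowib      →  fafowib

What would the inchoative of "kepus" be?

demas and vafigaf both have last vowel 'a' yet inflect differently (demasesh, vainfigaf), so the last vowel is not what conditions the rule; the final letter is.
"kepus" ends in -s. The stems ending in -s (dehurus → dehurusesh, bibbuwrus → bibbuwrusesh, demas → demasesh) add -esh.
The other patterns: stems ending in -f insert -in- after the first vowel; stems ending in -b or -u add the prefix fa-.
So kepus → kepusesh.

kepusesh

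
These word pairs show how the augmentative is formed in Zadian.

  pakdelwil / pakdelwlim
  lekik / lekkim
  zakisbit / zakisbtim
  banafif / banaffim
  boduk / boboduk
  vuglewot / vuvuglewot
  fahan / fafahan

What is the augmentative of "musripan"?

"musripan" has last vowel 'a'. The one such stem in the data (fahan → fafahan) repeats the first consonant+vowel as a prefix (as do boduk, vuglewot), so the same rule applies.
So musripan → mumusripan.

mumusripan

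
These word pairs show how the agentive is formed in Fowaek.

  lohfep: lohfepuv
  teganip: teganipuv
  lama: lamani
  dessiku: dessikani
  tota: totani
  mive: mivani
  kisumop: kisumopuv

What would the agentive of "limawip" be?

"limawip" ends in a consonant. The stems ending in a consonant (teganip → teganipuv, kisumop → kisumopuv, lohfep → lohfepuv) add -uv.
The other pattern: stems ending in a vowel drop the final letter and add -ani.
So limawip → limawipuv.

limawipuv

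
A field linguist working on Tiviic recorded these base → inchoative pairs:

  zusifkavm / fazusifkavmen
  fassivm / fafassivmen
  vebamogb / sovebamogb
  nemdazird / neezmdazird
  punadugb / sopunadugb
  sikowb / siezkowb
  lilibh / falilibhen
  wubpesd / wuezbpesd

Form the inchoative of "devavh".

fadevavhen

"devavh" has second-to-last letter 'v'. The stems whose second-to-last letter is 'v' (fassivm → fafassivmen, zusifkavm → fazusifkavmen) add fa- … -en around the stem.
So devavh → fadevavhen.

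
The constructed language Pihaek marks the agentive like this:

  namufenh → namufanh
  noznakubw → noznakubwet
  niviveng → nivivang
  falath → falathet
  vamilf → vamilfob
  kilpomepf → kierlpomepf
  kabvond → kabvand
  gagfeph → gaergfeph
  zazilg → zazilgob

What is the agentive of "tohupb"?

toerhupb

gagfeph and namufenh both end in -h yet inflect differently (gaergfeph, namufanh), so the final letter is not what conditions the rule; the second-to-last letter is.
"tohupb" has second-to-last letter 'p'. The stems whose second-to-last letter is 'p' (kilpomepf → kierlpomepf, gagfeph → gaergfeph) insert -er- after the first vowel.
The other patterns: stems whose second-to-last letter is 'n' change the last vowel to 'a'; stems whose second-to-last letter is 'l' add -ob; stems whose second-to-last letter is 'b' or 't' add -et.
So tohupb → toerhupb.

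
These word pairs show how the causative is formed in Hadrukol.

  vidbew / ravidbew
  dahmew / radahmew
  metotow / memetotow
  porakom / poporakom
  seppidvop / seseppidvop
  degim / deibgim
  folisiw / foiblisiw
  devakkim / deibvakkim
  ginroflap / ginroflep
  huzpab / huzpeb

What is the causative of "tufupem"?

ratufupem

vidbew and metotow both end in -w yet inflect differently (ravidbew, memetotow), so the final letter is not what conditions the rule; the last vowel is.
"tufupem" has last vowel 'e'. The stems whose last vowel is 'e' (vidbew → ravidbew, dahmew → radahmew) add the prefix ra-.
So tufupem → ratufupem.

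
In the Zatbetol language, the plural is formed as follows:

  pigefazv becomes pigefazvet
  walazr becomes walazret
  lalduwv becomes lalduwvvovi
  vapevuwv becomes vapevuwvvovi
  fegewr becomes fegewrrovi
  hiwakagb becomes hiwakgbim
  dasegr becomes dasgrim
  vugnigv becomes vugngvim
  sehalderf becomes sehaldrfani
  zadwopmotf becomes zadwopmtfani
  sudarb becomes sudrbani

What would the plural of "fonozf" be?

pigefazv and lalduwv both end in -v yet inflect differently (pigefazvet, lalduwvvovi), so the final letter is not what conditions the rule; the second-to-last letter is.
"fonozf" has second-to-last letter 'z'. The stems whose second-to-last letter is 'z' (pigefazv → pigefazvet, walazr → walazret) add -et.
So fonozf → fonozfet.

fonozfet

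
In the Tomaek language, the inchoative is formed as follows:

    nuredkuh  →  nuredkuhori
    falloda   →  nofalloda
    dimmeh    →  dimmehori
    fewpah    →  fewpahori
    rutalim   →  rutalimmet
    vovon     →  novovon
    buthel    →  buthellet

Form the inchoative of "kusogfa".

nokusogfa

"kusogfa" ends in -a. The one such stem in the data (falloda → nofalloda) adds the prefix no-, so the same rule applies.
The other patterns: stems ending in -h add -ori; stems ending in -l or -m double the final consonant and add -et.
So kusogfa → nokusogfa.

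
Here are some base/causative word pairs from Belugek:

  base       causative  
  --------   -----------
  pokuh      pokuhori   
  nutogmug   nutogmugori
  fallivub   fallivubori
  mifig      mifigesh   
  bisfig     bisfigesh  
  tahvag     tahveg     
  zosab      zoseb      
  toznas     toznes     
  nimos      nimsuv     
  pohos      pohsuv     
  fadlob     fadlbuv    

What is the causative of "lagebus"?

nutogmug and mifig both end in -g yet inflect differently (nutogmugori, mifigesh), so the final letter is not what conditions the rule; the last vowel is.
"lagebus" has last vowel 'u'. The stems whose last vowel is 'u' (pokuh → pokuhori, nutogmug → nutogmugori, fallivub → fallivubori) add -ori.
So lagebus → lagebusori.

lagebusori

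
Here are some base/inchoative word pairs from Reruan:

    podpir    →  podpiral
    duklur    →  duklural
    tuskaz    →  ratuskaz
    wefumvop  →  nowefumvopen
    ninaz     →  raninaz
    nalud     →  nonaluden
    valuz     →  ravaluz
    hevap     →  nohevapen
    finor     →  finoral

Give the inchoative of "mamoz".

valuz and duklur both have last vowel 'u' yet inflect differently (ravaluz, duklural), so the last vowel is not what conditions the rule; the final letter is.
"mamoz" ends in -z. The stems ending in -z (tuskaz → ratuskaz, ninaz → raninaz, valuz → ravaluz) add the prefix ra-.
So mamoz → ramamoz.

ramamoz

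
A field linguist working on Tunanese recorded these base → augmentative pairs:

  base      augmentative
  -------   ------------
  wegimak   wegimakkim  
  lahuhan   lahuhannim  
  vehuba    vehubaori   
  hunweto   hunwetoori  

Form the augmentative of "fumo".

fumoori

"fumo" ends in a vowel. The stems ending in a vowel (vehuba → vehubaori, hunweto → hunwetoori) add -ori.
So fumo → fumoori.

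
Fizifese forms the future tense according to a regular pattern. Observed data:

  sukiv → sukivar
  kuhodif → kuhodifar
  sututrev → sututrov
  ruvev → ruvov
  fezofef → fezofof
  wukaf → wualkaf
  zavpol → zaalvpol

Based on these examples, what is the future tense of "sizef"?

"sizef" has last vowel 'e'. The stems whose last vowel is 'e' (sututrev → sututrov, ruvev → ruvov, fezofef → fezofof) change the last vowel to 'o'.
The other patterns: stems whose last vowel is 'i' add -ar; stems whose last vowel is 'a' or 'o' insert -al- after the first vowel.
So sizef → sizof.

sizof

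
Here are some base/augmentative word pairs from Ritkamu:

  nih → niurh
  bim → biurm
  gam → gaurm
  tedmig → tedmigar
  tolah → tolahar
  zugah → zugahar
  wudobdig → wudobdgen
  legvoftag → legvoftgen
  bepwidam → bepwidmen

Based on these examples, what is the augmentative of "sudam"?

sudamar

nih and tolah both end in -h yet inflect differently (niurh, tolahar), so the final letter is not what conditions the rule; the number of vowels is.
"sudam" has 2 vowels. The stems with 2 vowels (tedmig → tedmigar, tolah → tolahar, zugah → zugahar) add -ar.
The other patterns: stems with 1 vowel insert -ur- after the first vowel; stems with 3 vowels delete the last vowel and add -en.
So sudam → sudamar.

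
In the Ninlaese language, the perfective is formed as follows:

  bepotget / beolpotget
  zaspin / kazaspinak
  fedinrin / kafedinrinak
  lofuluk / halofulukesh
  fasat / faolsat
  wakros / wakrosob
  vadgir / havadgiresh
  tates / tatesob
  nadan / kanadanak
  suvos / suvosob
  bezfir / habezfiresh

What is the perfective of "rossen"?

"rossen" ends in -n. The stems ending in -n (zaspin → kazaspinak, fedinrin → kafedinrinak, nadan → kanadanak) add ka- … -ak around the stem.
The other patterns: stems ending in -k or -r add ha- … -esh around the stem; stems ending in -s add -ob; stems ending in -t insert -ol- after the first vowel.
So rossen → karossenak.

karossenak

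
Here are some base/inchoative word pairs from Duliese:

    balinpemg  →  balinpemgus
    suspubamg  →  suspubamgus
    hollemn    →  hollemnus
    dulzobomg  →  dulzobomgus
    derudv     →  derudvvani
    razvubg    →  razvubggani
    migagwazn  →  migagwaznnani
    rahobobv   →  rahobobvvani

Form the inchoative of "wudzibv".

wudzibvvani

balinpemg and razvubg both end in -g yet inflect differently (balinpemgus, razvubggani), so the final letter is not what conditions the rule; the second-to-last letter is.
"wudzibv" has second-to-last letter 'b'. The stems whose second-to-last letter is 'b' (razvubg → razvubggani, rahobobv → rahobobvvani) double the final consonant and add -ani.
The other pattern: stems whose second-to-last letter is 'm' add -us.
So wudzibv → wudzibvvani.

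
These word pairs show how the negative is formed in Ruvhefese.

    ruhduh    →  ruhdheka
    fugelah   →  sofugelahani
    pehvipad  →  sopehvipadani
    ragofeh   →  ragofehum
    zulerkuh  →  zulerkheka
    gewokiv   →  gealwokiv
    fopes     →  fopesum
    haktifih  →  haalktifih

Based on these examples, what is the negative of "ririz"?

rialriz

fugelah and ruhduh both end in -h yet inflect differently (sofugelahani, ruhdheka), so the final letter is not what conditions the rule; the last vowel is.
"ririz" has last vowel 'i'. The stems whose last vowel is 'i' (gewokiv → gealwokiv, haktifih → haalktifih) insert -al- after the first vowel.
The other patterns: stems whose last vowel is 'a' add so- … -ani around the stem; stems whose last vowel is 'u' delete the last vowel and add -eka; stems whose last vowel is 'e' add -um.
So ririz → rialriz.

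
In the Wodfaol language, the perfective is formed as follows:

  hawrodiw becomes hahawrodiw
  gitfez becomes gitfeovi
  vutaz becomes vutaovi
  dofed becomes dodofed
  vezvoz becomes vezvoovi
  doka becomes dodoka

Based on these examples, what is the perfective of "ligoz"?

gitfez and dofed both have last vowel 'e' yet inflect differently (gitfeovi, dodofed), so the last vowel is not what conditions the rule; the final letter is.
"ligoz" ends in -z. The stems ending in -z (vezvoz → vezvoovi, gitfez → gitfeovi, vutaz → vutaovi) drop the final letter and add -ovi.
So ligoz → ligoovi.

ligoovi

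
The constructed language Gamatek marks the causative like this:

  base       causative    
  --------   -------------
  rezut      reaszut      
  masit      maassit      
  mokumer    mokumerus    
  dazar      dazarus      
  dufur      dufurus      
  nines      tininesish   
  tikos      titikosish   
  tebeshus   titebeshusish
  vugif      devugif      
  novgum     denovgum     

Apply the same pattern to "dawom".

dedawom

"dawom" ends in -m. The one such stem in the data (novgum → denovgum) adds the prefix de-, so the same rule applies.
So dawom → dedawom.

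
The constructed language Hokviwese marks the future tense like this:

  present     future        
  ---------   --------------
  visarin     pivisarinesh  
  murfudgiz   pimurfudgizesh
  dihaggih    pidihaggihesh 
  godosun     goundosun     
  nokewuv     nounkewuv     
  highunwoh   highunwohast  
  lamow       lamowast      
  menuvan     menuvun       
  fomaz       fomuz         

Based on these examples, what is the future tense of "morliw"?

"morliw" has last vowel 'i'. The stems whose last vowel is 'i' (visarin → pivisarinesh, murfudgiz → pimurfudgizesh, dihaggih → pidihaggihesh) add pi- … -esh around the stem.
The other patterns: stems whose last vowel is 'u' insert -un- after the first vowel; stems whose last vowel is 'o' add -ast; stems whose last vowel is 'a' change the last vowel to 'u'.
So morliw → pimorliwesh.

pimorliwesh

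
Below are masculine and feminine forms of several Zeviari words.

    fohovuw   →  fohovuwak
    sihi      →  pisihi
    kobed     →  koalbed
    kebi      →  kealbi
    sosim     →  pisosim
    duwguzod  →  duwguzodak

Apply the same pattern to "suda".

kebi and sihi both end in -i yet inflect differently (kealbi, pisihi), so the final letter is not what conditions the rule; the first letter is.
"suda" begins with s-. The stems beginning with s- (sosim → pisosim, sihi → pisihi) add the prefix pi-.
The other patterns: stems beginning with k- insert -al- after the first vowel; stems beginning with d- or f- add -ak.
So suda → pisuda.

pisuda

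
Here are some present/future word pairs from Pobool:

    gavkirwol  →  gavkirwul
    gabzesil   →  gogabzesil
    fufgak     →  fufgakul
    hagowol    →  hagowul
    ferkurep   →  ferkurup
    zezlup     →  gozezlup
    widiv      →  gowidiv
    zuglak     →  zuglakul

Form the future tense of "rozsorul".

gorozsorul

hagowol and gabzesil both end in -l yet inflect differently (hagowul, gogabzesil), so the final letter is not what conditions the rule; the last vowel is.
"rozsorul" has last vowel 'u'. The one such stem in the data (zezlup → gozezlup) adds the prefix go-, so the same rule applies.
The other patterns: stems whose last vowel is 'e' or 'o' change the last vowel to 'u'; stems whose last vowel is 'a' add -ul.
So rozsorul → gorozsorul.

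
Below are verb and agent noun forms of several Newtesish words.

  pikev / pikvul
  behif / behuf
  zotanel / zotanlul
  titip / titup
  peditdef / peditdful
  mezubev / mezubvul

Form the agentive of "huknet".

peditdef and behif both end in -f yet inflect differently (peditdful, behuf), so the final letter is not what conditions the rule; the last vowel is.
"huknet" has last vowel 'e'. The stems whose last vowel is 'e' (pikev → pikvul, peditdef → peditdful, mezubev → mezubvul) delete the last vowel and add -ul.
The other pattern: stems whose last vowel is 'i' change the last vowel to 'u'.
So huknet → hukntul.

hukntul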